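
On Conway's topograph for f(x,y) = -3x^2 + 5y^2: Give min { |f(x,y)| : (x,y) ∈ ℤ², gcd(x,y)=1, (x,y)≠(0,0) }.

descent: ρ → (5,0,-3)
descent: ρ → (-3,6,2)  [lands on river]
river: ρ → (2,6,-3)
closes: descent 2, river 2
min |a| on river = 2

2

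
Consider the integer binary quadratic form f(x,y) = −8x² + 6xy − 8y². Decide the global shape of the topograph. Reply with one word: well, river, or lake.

D = b²−4ac = 6² − 4·(-8)·(-8) = -220
D < 0 ⇒ definite ⇒ every region one sign ⇒ single well

well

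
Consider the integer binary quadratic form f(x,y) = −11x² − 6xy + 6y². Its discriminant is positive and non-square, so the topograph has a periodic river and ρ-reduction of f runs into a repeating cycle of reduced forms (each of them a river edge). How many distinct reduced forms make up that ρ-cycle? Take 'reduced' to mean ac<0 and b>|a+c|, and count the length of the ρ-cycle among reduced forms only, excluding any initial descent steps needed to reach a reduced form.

D = 300, ⌊√D⌋ = 17
descent: ρ → (6,6,-11)  [lands on river]
river: ρ → (-11,16,1)
river: ρ → (1,16,-11)
river: ρ → (-11,6,6)
ρ-cycle length = 4 (tail of 1 descent step not counted)

4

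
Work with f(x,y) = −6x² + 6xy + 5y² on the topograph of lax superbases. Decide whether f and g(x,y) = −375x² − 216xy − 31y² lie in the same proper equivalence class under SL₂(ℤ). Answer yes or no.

D₁ = 156, D₂ = 156
river cycle of f (length 6): (5, 4, -7), (-7, 10, 2), (2, 10, -7), (-7, 4, 5), (5, 6, -6), (-6, 6, 5)
river cycle of g (length 6): (-6, 6, 5), (5, 4, -7), (-7, 10, 2), (2, 10, -7), (-7, 4, 5), (5, 6, -6)
cycles coincide ⇒ equivalent

yes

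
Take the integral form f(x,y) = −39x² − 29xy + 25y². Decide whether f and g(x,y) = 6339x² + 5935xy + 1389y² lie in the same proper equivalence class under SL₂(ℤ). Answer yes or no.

D₁ = 4741, D₂ = 4741
river cycle of f (length 48): (25, 29, -39), (-39, 49, 15), (15, 41, -51), (-51, 61, 5), (5, 59, -63), (-63, 67, 1), (1, 67, -63), (-63, 59, 5), (5, 61, -51), (-51, 41, 15), … (38 more)
river cycle of g (length 48): (25, 29, -39), (-39, 49, 15), (15, 41, -51), (-51, 61, 5), (5, 59, -63), (-63, 67, 1), (1, 67, -63), (-63, 59, 5), (5, 61, -51), (-51, 41, 15), … (38 more)
cycles coincide ⇒ equivalent

yes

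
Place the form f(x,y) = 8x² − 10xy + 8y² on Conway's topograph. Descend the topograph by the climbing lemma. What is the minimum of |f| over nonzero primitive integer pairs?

translate: b→6 (≡-10 mod 16), so (8,-10,8)→(8,6,6)
flip: (8,6,6)→(6,-6,8)
translate: b→6 (≡-6 mod 12), so (6,-6,8)→(6,6,8)
reduced (well bottom): (6,6,8) with a≤c, −a<b≤a
well minimum = a = 6

6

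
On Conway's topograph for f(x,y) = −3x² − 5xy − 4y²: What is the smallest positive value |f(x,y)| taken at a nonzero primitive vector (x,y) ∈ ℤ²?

translate: b→-1 (≡5 mod 6), so (3,5,4)→(3,-1,2)
flip: (3,-1,2)→(2,1,3)
reduced (well bottom): (2,1,3) with a≤c, −a<b≤a
well minimum |f| = |-2| = 2 (negative-definite)

2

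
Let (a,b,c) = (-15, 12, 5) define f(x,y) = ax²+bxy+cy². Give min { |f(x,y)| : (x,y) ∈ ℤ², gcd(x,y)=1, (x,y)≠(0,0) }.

river: ρ → (5,18,-6)
river: ρ → (-6,18,5)
river: ρ → (5,12,-15)
river: ρ → (-15,18,2)
river: ρ → (2,18,-15)
river: ρ → (-15,12,5)
closes: descent 0, river 6
min |a| on river = 2

2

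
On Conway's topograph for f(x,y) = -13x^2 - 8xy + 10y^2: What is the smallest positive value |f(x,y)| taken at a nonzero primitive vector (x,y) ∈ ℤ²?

descent: ρ → (10,8,-13)  [lands on river]
river: ρ → (-13,18,5)
river: ρ → (5,22,-5)
river: ρ → (-5,18,13)
river: ρ → (13,8,-10)
river: ρ → (-10,12,11)
river: ρ → (11,10,-11)
river: ρ → (-11,12,10)
closes: descent 1, river 8
min |a| on river = 5

5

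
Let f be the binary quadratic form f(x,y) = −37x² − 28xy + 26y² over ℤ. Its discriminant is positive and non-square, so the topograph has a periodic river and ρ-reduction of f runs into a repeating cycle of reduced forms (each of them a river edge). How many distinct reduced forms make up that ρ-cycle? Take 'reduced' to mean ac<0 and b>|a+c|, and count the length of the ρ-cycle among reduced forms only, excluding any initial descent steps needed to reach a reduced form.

D = 4632, ⌊√D⌋ = 68
descent: ρ → (26,28,-37)  [lands on river]
river: ρ → (-37,46,17)
river: ρ → (17,56,-22)
river: ρ → (-22,32,41)
river: ρ → (41,50,-13)
river: ρ → (-13,54,33)
river: ρ → (33,12,-34)
river: ρ → (-34,56,11)
river: ρ → (11,54,-39)
river: ρ → (-39,24,26)
ρ-cycle length = 10 (tail of 1 descent step not counted)

10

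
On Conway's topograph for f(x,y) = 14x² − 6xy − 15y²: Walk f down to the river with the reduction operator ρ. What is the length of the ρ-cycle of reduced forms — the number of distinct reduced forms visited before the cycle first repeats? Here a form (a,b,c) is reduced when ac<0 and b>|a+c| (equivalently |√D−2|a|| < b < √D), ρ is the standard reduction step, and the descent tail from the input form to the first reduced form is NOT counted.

D = 876, ⌊√D⌋ = 29
descent: ρ → (-15,6,14)  [lands on river]
river: ρ → (14,22,-7)
river: ρ → (-7,20,17)
river: ρ → (17,14,-10)
river: ρ → (-10,26,5)
river: ρ → (5,24,-15)
ρ-cycle length = 6 (tail of 1 descent step not counted)

6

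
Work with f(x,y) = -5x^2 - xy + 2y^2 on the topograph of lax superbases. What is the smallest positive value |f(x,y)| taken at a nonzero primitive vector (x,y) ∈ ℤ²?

descent: ρ → (2,5,-2)  [lands on river]
river: ρ → (-2,3,4)
river: ρ → (4,5,-1)
river: ρ → (-1,5,4)
river: ρ → (4,3,-2)
river: ρ → (-2,5,2)
river: ρ → (2,3,-4)
river: ρ → (-4,5,1)
river: ρ → (1,5,-4)
river: ρ → (-4,3,2)
closes: descent 1, river 10
min |a| on river = 1

1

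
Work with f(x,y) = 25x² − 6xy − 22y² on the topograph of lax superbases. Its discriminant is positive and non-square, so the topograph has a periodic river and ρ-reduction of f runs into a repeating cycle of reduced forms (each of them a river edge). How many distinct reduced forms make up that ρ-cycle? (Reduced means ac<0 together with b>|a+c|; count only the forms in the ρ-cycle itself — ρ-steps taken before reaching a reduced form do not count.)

D = 2236, ⌊√D⌋ = 47
descent: ρ → (-22,6,25)  [lands on river]
river: ρ → (25,44,-3)
river: ρ → (-3,46,10)
river: ρ → (10,34,-27)
river: ρ → (-27,20,17)
river: ρ → (17,14,-30)
river: ρ → (-30,46,1)
river: ρ → (1,46,-30)
river: ρ → (-30,14,17)
river: ρ → (17,20,-27)
river: ρ → (-27,34,10)
river: ρ → (10,46,-3)
river: ρ → (-3,44,25)
river: ρ → (25,6,-22)
river: ρ → (-22,38,9)
river: ρ → (9,34,-30)
river: ρ → (-30,26,13)
river: ρ → (13,26,-30)
river: ρ → (-30,34,9)
river: ρ → (9,38,-22)
ρ-cycle length = 20 (tail of 1 descent step not counted)

20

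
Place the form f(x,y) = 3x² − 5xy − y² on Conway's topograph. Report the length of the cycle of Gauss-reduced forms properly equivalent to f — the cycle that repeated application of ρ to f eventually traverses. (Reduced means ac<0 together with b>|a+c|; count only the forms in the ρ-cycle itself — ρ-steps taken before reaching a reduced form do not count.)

D = 37, ⌊√D⌋ = 6
descent: ρ → (-1,5,3)  [lands on river]
river: ρ → (3,1,-3)
river: ρ → (-3,5,1)
river: ρ → (1,5,-3)
river: ρ → (-3,1,3)
river: ρ → (3,5,-1)
ρ-cycle length = 6 (tail of 1 descent step not counted)

6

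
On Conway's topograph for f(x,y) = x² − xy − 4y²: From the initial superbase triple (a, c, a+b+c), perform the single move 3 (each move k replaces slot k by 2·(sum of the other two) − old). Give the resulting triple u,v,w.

start (1,-4,-4) = (f(1,0),f(0,1),f(1,1))
replace slot 3: 2·(1+(-4)) − (-4) = -2 → (1,-4,-2)

1,-4,-2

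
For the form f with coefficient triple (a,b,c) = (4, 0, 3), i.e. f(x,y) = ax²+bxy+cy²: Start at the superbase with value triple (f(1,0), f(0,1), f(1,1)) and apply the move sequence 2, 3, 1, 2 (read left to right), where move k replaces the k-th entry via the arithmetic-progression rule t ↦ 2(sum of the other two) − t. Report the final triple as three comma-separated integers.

start (4,3,7) = (f(1,0),f(0,1),f(1,1))
replace slot 2: 2·(4+7) − 3 = 19 → (4,19,7)
replace slot 3: 2·(4+19) − 7 = 39 → (4,19,39)
replace slot 1: 2·(19+39) − 4 = 112 → (112,19,39)
replace slot 2: 2·(112+39) − 19 = 283 → (112,283,39)

112,283,39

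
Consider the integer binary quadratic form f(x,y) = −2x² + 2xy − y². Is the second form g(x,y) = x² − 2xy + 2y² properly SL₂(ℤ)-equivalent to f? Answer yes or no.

D₁ = -4, D₂ = -4
f is negative-definite; reduce −f:
−f: translate: b→2 (≡-2 mod 4), so (2,-2,1)→(2,2,1)
−f: flip: (2,2,1)→(1,-2,2)
−f: translate: b→0 (≡-2 mod 2), so (1,-2,2)→(1,0,1)
−f: reduced (well bottom): (1,0,1) with a≤c, −a<b≤a
flip sign back: reduced form of f is (-1,0,-1)
g: translate: b→0 (≡-2 mod 2), so (1,-2,2)→(1,0,1)
g: reduced (well bottom): (1,0,1) with a≤c, −a<b≤a
reduced forms (-1, 0, -1) vs (1, 0, 1) ⇒ inequivalent

no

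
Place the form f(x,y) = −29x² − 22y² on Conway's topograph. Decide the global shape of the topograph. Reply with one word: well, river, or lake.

D = b²−4ac = 0² − 4·(-29)·(-22) = -2552
D < 0 ⇒ definite ⇒ every region one sign ⇒ single well

well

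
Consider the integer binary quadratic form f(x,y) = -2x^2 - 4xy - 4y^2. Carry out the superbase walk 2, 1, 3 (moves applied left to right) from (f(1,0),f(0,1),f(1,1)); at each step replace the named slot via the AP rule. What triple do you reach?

start (-2,-4,-10) = (f(1,0),f(0,1),f(1,1))
replace slot 2: 2·((-2)+(-10)) − (-4) = -20 → (-2,-20,-10)
replace slot 1: 2·((-20)+(-10)) − (-2) = -58 → (-58,-20,-10)
replace slot 3: 2·((-58)+(-20)) − (-10) = -146 → (-58,-20,-146)

-58,-20,-146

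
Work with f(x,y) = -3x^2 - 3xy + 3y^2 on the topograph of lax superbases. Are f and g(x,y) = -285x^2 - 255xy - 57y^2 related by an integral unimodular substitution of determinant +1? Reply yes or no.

D₁ = 45, D₂ = 45
river cycle of f (length 2): (3, 3, -3), (-3, 3, 3)
river cycle of g (length 2): (-3, 3, 3), (3, 3, -3)
cycles coincide ⇒ equivalent

yes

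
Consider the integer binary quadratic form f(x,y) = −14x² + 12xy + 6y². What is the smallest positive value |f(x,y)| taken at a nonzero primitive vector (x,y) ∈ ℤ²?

river: ρ → (6,12,-14)
river: ρ → (-14,16,4)
river: ρ → (4,16,-14)
river: ρ → (-14,12,6)
closes: descent 0, river 4
min |a| on river = 4

4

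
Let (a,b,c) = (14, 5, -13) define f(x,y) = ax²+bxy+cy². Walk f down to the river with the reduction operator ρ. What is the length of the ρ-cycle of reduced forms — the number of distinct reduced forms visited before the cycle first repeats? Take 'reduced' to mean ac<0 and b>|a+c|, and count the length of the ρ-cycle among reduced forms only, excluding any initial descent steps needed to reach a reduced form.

D = 753, ⌊√D⌋ = 27
river: ρ → (-13,21,6)
river: ρ → (6,27,-1)
river: ρ → (-1,27,6)
river: ρ → (6,21,-13)
river: ρ → (-13,5,14)
river: ρ → (14,23,-4)
river: ρ → (-4,25,8)
river: ρ → (8,23,-7)
river: ρ → (-7,19,14)
river: ρ → (14,9,-12)
river: ρ → (-12,15,11)
river: ρ → (11,7,-16)
river: ρ → (-16,25,2)
river: ρ → (2,27,-3)
river: ρ → (-3,27,2)
river: ρ → (2,25,-16)
river: ρ → (-16,7,11)
river: ρ → (11,15,-12)
river: ρ → (-12,9,14)
river: ρ → (14,19,-7)
river: ρ → (-7,23,8)
river: ρ → (8,25,-4)
river: ρ → (-4,23,14)
river: ρ → (14,5,-13)
ρ-cycle length = 24 (tail of 0 descent steps not counted)

24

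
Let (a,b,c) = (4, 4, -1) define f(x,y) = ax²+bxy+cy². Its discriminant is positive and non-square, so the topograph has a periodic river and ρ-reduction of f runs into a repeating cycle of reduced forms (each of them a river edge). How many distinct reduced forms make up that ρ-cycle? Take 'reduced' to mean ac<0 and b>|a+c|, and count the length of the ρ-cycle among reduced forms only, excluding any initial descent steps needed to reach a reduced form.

D = 32, ⌊√D⌋ = 5
river: ρ → (-1,4,4)
river: ρ → (4,4,-1)
ρ-cycle length = 2 (tail of 0 descent steps not counted)

2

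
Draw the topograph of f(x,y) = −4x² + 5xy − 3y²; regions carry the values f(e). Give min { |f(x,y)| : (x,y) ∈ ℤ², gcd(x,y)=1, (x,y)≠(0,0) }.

translate: b→3 (≡-5 mod 8), so (4,-5,3)→(4,3,2)
flip: (4,3,2)→(2,-3,4)
translate: b→1 (≡-3 mod 4), so (2,-3,4)→(2,1,3)
reduced (well bottom): (2,1,3) with a≤c, −a<b≤a
well minimum |f| = |-2| = 2 (negative-definite)

2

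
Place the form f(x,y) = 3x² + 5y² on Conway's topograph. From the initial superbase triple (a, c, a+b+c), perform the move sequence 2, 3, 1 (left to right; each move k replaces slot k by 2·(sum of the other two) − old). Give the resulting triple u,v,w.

start (3,5,8) = (f(1,0),f(0,1),f(1,1))
replace slot 2: 2·(3+8) − 5 = 17 → (3,17,8)
replace slot 3: 2·(3+17) − 8 = 32 → (3,17,32)
replace slot 1: 2·(17+32) − 3 = 95 → (95,17,32)

95,17,32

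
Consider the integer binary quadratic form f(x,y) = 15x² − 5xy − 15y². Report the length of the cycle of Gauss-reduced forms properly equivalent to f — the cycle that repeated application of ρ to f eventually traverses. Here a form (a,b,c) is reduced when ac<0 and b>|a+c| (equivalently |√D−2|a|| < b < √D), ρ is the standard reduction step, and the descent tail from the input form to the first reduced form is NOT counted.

D = 925, ⌊√D⌋ = 30
descent: ρ → (-15,5,15)  [lands on river]
river: ρ → (15,25,-5)
river: ρ → (-5,25,15)
river: ρ → (15,5,-15)
river: ρ → (-15,25,5)
river: ρ → (5,25,-15)
ρ-cycle length = 6 (tail of 1 descent step not counted)

6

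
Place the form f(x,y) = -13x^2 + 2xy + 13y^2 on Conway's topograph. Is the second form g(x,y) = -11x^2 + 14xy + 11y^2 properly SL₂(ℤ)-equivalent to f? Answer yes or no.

D₁ = 680, D₂ = 680
river cycle of f (length 6): (13, 24, -2), (-2, 24, 13), (13, 2, -13), (-13, 24, 2), (2, 24, -13), (-13, 2, 13)
river cycle of g (length 10): (11, 8, -14), (-14, 20, 5), (5, 20, -14), (-14, 8, 11), (11, 14, -11), (-11, 8, 14), (14, 20, -5), (-5, 20, 14), (14, 8, -11), (-11, 14, 11)
cycles differ ⇒ inequivalent

no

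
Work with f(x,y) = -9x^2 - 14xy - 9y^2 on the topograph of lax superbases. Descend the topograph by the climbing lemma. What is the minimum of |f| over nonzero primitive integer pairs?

translate: b→-4 (≡14 mod 18), so (9,14,9)→(9,-4,4)
flip: (9,-4,4)→(4,4,9)
reduced (well bottom): (4,4,9) with a≤c, −a<b≤a
well minimum |f| = |-4| = 4 (negative-definite)

4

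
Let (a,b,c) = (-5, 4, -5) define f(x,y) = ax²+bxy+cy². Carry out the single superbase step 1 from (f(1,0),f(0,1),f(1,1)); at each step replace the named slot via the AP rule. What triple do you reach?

start (-5,-5,-6) = (f(1,0),f(0,1),f(1,1))
replace slot 1: 2·((-5)+(-6)) − (-5) = -17 → (-17,-5,-6)

-17,-5,-6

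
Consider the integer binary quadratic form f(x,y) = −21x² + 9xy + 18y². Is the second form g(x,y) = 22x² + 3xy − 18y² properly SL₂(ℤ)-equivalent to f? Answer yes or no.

D₁ = 1593, D₂ = 1593
river cycle of f (length 12): (18, 27, -12), (-12, 21, 24), (24, 27, -9), (-9, 27, 24), (24, 21, -12), (-12, 27, 18), (18, 9, -21), (-21, 33, 6), (6, 39, -3), (-3, 39, 6), … (2 more)
river cycle of g (length 8): (-18, 33, 7), (7, 37, -8), (-8, 27, 27), (27, 27, -8), (-8, 37, 7), (7, 33, -18), (-18, 39, 1), (1, 39, -18)
cycles differ ⇒ inequivalent

no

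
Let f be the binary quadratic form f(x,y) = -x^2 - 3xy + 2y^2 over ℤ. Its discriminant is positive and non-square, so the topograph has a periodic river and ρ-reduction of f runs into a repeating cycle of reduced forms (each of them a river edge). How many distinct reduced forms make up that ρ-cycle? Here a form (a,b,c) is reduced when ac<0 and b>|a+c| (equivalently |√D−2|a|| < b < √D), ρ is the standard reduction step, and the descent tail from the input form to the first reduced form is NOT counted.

D = 17, ⌊√D⌋ = 4
descent: ρ → (2,3,-1)  [lands on river]
river: ρ → (-1,3,2)
river: ρ → (2,1,-2)
river: ρ → (-2,3,1)
river: ρ → (1,3,-2)
river: ρ → (-2,1,2)
ρ-cycle length = 6 (tail of 1 descent step not counted)

6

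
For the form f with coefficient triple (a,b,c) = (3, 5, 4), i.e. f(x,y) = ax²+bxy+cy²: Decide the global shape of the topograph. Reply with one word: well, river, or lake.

D = b²−4ac = 5² − 4·3·4 = -23
D < 0 ⇒ definite ⇒ every region one sign ⇒ single well

well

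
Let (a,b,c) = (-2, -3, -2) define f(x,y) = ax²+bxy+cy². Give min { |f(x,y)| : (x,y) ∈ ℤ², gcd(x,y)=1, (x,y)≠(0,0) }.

translate: b→-1 (≡3 mod 4), so (2,3,2)→(2,-1,1)
flip: (2,-1,1)→(1,1,2)
reduced (well bottom): (1,1,2) with a≤c, −a<b≤a
well minimum |f| = |-1| = 1 (negative-definite)

1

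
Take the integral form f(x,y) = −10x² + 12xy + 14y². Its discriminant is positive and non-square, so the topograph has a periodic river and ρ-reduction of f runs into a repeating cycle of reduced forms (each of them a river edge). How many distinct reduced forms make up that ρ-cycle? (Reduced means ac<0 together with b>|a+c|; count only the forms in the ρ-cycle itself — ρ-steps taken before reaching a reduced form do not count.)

D = 704, ⌊√D⌋ = 26
river: ρ → (14,16,-8)
river: ρ → (-8,16,14)
river: ρ → (14,12,-10)
river: ρ → (-10,8,16)
river: ρ → (16,24,-2)
river: ρ → (-2,24,16)
river: ρ → (16,8,-10)
river: ρ → (-10,12,14)
ρ-cycle length = 8 (tail of 0 descent steps not counted)

8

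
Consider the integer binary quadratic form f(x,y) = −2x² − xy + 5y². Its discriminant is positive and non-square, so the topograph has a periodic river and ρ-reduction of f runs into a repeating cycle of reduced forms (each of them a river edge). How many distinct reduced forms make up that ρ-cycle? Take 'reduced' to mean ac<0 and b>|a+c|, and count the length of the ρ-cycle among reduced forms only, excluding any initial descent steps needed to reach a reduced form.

D = 41, ⌊√D⌋ = 6
descent: ρ → (5,1,-2)
descent: ρ → (-2,3,4)  [lands on river]
river: ρ → (4,5,-1)
river: ρ → (-1,5,4)
river: ρ → (4,3,-2)
river: ρ → (-2,5,2)
river: ρ → (2,3,-4)
river: ρ → (-4,5,1)
river: ρ → (1,5,-4)
river: ρ → (-4,3,2)
river: ρ → (2,5,-2)
ρ-cycle length = 10 (tail of 2 descent steps not counted)

10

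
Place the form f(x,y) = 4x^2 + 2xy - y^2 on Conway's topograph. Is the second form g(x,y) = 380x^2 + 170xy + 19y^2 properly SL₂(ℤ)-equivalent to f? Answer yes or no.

D₁ = 20, D₂ = 20
river cycle of f (length 2): (-1, 4, 1), (1, 4, -1)
river cycle of g (length 2): (-1, 4, 1), (1, 4, -1)
cycles coincide ⇒ equivalent

yes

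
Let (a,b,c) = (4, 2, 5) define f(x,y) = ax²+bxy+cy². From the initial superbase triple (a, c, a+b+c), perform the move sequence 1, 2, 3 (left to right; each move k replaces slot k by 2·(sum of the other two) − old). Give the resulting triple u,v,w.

start (4,5,11) = (f(1,0),f(0,1),f(1,1))
replace slot 1: 2·(5+11) − 4 = 28 → (28,5,11)
replace slot 2: 2·(28+11) − 5 = 73 → (28,73,11)
replace slot 3: 2·(28+73) − 11 = 191 → (28,73,191)

28,73,191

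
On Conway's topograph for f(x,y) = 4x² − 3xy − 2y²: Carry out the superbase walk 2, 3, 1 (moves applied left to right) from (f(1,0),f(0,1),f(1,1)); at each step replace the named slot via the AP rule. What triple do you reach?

start (4,-2,-1) = (f(1,0),f(0,1),f(1,1))
replace slot 2: 2·(4+(-1)) − (-2) = 8 → (4,8,-1)
replace slot 3: 2·(4+8) − (-1) = 25 → (4,8,25)
replace slot 1: 2·(8+25) − 4 = 62 → (62,8,25)

62,8,25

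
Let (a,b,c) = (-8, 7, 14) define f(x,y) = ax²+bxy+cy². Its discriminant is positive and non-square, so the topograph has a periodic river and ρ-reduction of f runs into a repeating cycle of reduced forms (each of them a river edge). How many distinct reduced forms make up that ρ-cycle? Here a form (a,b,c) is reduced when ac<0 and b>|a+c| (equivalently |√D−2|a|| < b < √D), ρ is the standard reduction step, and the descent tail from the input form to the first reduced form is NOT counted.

D = 497, ⌊√D⌋ = 22
river: ρ → (14,21,-1)
river: ρ → (-1,21,14)
river: ρ → (14,7,-8)
river: ρ → (-8,9,13)
river: ρ → (13,17,-4)
river: ρ → (-4,15,17)
river: ρ → (17,19,-2)
river: ρ → (-2,21,7)
river: ρ → (7,21,-2)
river: ρ → (-2,19,17)
river: ρ → (17,15,-4)
river: ρ → (-4,17,13)
river: ρ → (13,9,-8)
river: ρ → (-8,7,14)
ρ-cycle length = 14 (tail of 0 descent steps not counted)

14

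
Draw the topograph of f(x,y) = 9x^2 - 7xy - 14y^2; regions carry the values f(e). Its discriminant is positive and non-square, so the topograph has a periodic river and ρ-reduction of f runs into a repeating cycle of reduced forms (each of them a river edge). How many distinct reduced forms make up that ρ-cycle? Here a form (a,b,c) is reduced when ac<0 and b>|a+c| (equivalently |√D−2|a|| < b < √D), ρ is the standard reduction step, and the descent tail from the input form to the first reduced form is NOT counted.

D = 553, ⌊√D⌋ = 23
descent: ρ → (-14,7,9)  [lands on river]
river: ρ → (9,11,-12)
river: ρ → (-12,13,8)
river: ρ → (8,19,-6)
river: ρ → (-6,17,11)
river: ρ → (11,5,-12)
river: ρ → (-12,19,4)
river: ρ → (4,21,-7)
river: ρ → (-7,21,4)
river: ρ → (4,19,-12)
river: ρ → (-12,5,11)
river: ρ → (11,17,-6)
river: ρ → (-6,19,8)
river: ρ → (8,13,-12)
river: ρ → (-12,11,9)
river: ρ → (9,7,-14)
river: ρ → (-14,21,2)
river: ρ → (2,23,-3)
river: ρ → (-3,19,16)
river: ρ → (16,13,-6)
river: ρ → (-6,23,1)
river: ρ → (1,23,-6)
river: ρ → (-6,13,16)
river: ρ → (16,19,-3)
river: ρ → (-3,23,2)
river: ρ → (2,21,-14)
ρ-cycle length = 26 (tail of 1 descent step not counted)

26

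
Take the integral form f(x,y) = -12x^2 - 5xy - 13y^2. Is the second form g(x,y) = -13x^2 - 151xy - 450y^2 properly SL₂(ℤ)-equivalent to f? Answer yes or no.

D₁ = -599, D₂ = -599
f is negative-definite; reduce −f:
−f: reduced (well bottom): (12,5,13) with a≤c, −a<b≤a
flip sign back: reduced form of f is (-12,-5,-13)
g is negative-definite; reduce −g:
−g: translate: b→-5 (≡151 mod 26), so (13,151,450)→(13,-5,12)
−g: flip: (13,-5,12)→(12,5,13)
−g: reduced (well bottom): (12,5,13) with a≤c, −a<b≤a
flip sign back: reduced form of g is (-12,-5,-13)
reduced forms (-12, -5, -13) vs (-12, -5, -13) ⇒ equivalent

yes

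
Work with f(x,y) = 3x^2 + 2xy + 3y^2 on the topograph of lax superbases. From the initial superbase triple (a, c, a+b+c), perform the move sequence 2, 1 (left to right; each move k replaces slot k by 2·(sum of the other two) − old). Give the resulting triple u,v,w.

start (3,3,8) = (f(1,0),f(0,1),f(1,1))
replace slot 2: 2·(3+8) − 3 = 19 → (3,19,8)
replace slot 1: 2·(19+8) − 3 = 51 → (51,19,8)

51,19,8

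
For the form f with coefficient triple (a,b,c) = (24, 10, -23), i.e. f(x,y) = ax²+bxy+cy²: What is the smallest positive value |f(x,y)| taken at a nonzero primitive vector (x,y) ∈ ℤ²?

river: ρ → (-23,36,11)
river: ρ → (11,30,-32)
river: ρ → (-32,34,9)
river: ρ → (9,38,-24)
river: ρ → (-24,10,23)
river: ρ → (23,36,-11)
river: ρ → (-11,30,32)
river: ρ → (32,34,-9)
river: ρ → (-9,38,24)
river: ρ → (24,10,-23)
closes: descent 0, river 10
min |a| on river = 9

9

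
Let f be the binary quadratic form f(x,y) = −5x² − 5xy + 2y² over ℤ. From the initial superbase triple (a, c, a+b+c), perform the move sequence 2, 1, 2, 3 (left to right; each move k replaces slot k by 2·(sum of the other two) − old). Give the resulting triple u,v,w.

start (-5,2,-8) = (f(1,0),f(0,1),f(1,1))
replace slot 2: 2·((-5)+(-8)) − 2 = -28 → (-5,-28,-8)
replace slot 1: 2·((-28)+(-8)) − (-5) = -67 → (-67,-28,-8)
replace slot 2: 2·((-67)+(-8)) − (-28) = -122 → (-67,-122,-8)
replace slot 3: 2·((-67)+(-122)) − (-8) = -370 → (-67,-122,-370)

-67,-122,-370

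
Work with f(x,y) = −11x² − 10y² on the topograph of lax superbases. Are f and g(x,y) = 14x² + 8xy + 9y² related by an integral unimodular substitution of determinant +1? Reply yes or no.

D₁ = -440, D₂ = -440
f is negative-definite; reduce −f:
−f: flip: (11,0,10)→(10,0,11)
−f: reduced (well bottom): (10,0,11) with a≤c, −a<b≤a
flip sign back: reduced form of f is (-10,0,-11)
g: flip: (14,8,9)→(9,-8,14)
g: reduced (well bottom): (9,-8,14) with a≤c, −a<b≤a
reduced forms (-10, 0, -11) vs (9, -8, 14) ⇒ inequivalent

no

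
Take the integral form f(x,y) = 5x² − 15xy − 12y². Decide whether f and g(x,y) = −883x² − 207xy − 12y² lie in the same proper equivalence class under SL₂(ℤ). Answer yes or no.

D₁ = 465, D₂ = 465
river cycle of f (length 10): (-12, 15, 5), (5, 15, -12), (-12, 9, 8), (8, 7, -13), (-13, 19, 2), (2, 21, -3), (-3, 21, 2), (2, 19, -13), (-13, 7, 8), (8, 9, -12)
river cycle of g (length 10): (-12, 15, 5), (5, 15, -12), (-12, 9, 8), (8, 7, -13), (-13, 19, 2), (2, 21, -3), (-3, 21, 2), (2, 19, -13), (-13, 7, 8), (8, 9, -12)
cycles coincide ⇒ equivalent

yes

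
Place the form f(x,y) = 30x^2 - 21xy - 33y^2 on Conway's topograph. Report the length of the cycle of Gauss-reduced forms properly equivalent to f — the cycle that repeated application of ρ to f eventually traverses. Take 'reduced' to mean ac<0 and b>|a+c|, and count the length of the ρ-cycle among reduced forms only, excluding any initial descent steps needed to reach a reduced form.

D = 4401, ⌊√D⌋ = 66
descent: ρ → (-33,21,30)  [lands on river]
river: ρ → (30,39,-24)
river: ρ → (-24,57,12)
river: ρ → (12,63,-9)
river: ρ → (-9,63,12)
river: ρ → (12,57,-24)
river: ρ → (-24,39,30)
river: ρ → (30,21,-33)
river: ρ → (-33,45,18)
river: ρ → (18,63,-6)
river: ρ → (-6,57,48)
river: ρ → (48,39,-15)
river: ρ → (-15,51,30)
river: ρ → (30,9,-36)
river: ρ → (-36,63,3)
river: ρ → (3,63,-36)
river: ρ → (-36,9,30)
river: ρ → (30,51,-15)
river: ρ → (-15,39,48)
river: ρ → (48,57,-6)
river: ρ → (-6,63,18)
river: ρ → (18,45,-33)
ρ-cycle length = 22 (tail of 1 descent step not counted)

22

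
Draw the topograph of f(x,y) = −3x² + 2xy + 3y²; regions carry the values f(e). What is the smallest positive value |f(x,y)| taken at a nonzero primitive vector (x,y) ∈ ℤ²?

river: ρ → (3,4,-2)
river: ρ → (-2,4,3)
river: ρ → (3,2,-3)
river: ρ → (-3,4,2)
river: ρ → (2,4,-3)
river: ρ → (-3,2,3)
closes: descent 0, river 6
min |a| on river = 2

2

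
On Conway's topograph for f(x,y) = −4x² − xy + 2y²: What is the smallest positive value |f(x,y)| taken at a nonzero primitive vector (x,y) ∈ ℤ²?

descent: ρ → (2,5,-1)  [lands on river]
river: ρ → (-1,5,2)
river: ρ → (2,3,-3)
river: ρ → (-3,3,2)
closes: descent 1, river 4
min |a| on river = 1

1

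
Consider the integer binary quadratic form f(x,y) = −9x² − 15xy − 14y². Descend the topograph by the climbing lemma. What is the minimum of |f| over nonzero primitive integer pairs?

translate: b→-3 (≡15 mod 18), so (9,15,14)→(9,-3,8)
flip: (9,-3,8)→(8,3,9)
reduced (well bottom): (8,3,9) with a≤c, −a<b≤a
well minimum |f| = |-8| = 8 (negative-definite)

8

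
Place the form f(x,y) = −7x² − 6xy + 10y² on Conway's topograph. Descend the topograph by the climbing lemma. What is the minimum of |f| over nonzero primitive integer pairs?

descent: ρ → (10,6,-7)  [lands on river]
river: ρ → (-7,8,9)
river: ρ → (9,10,-6)
river: ρ → (-6,14,5)
river: ρ → (5,16,-3)
river: ρ → (-3,14,10)
closes: descent 1, river 6
min |a| on river = 3

3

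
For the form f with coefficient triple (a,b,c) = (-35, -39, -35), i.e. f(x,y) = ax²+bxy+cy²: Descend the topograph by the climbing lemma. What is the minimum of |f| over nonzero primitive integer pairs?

translate: b→-31 (≡39 mod 70), so (35,39,35)→(35,-31,31)
flip: (35,-31,31)→(31,31,35)
reduced (well bottom): (31,31,35) with a≤c, −a<b≤a
well minimum |f| = |-31| = 31 (negative-definite)

31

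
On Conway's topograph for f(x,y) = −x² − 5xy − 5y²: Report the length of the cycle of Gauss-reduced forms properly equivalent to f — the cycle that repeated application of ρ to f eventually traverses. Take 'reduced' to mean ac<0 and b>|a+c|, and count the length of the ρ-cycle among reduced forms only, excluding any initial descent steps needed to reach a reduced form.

D = 5, ⌊√D⌋ = 2
descent: ρ → (-5,5,-1)
descent: ρ → (-1,1,1)  [lands on river]
river: ρ → (1,1,-1)
ρ-cycle length = 2 (tail of 2 descent steps not counted)

2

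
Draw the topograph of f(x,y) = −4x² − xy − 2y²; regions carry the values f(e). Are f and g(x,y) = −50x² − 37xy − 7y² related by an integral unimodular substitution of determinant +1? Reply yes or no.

D₁ = -31, D₂ = -31
f is negative-definite; reduce −f:
−f: flip: (4,1,2)→(2,-1,4)
−f: reduced (well bottom): (2,-1,4) with a≤c, −a<b≤a
flip sign back: reduced form of f is (-2,1,-4)
g is negative-definite; reduce −g:
−g: flip: (50,37,7)→(7,-37,50)
−g: translate: b→5 (≡-37 mod 14), so (7,-37,50)→(7,5,2)
−g: flip: (7,5,2)→(2,-5,7)
−g: translate: b→-1 (≡-5 mod 4), so (2,-5,7)→(2,-1,4)
−g: reduced (well bottom): (2,-1,4) with a≤c, −a<b≤a
flip sign back: reduced form of g is (-2,1,-4)
reduced forms (-2, 1, -4) vs (-2, 1, -4) ⇒ equivalent

yes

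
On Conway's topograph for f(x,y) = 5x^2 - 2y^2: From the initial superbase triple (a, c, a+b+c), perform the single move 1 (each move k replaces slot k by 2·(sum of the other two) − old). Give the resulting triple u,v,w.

start (5,-2,3) = (f(1,0),f(0,1),f(1,1))
replace slot 1: 2·((-2)+3) − 5 = -3 → (-3,-2,3)

-3,-2,3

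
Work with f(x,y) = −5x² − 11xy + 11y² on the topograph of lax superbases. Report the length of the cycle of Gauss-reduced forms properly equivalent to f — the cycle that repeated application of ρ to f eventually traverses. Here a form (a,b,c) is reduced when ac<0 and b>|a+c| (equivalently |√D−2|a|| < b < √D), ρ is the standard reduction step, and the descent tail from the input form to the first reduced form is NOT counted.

D = 341, ⌊√D⌋ = 18
descent: ρ → (11,11,-5)  [lands on river]
river: ρ → (-5,9,13)
river: ρ → (13,17,-1)
river: ρ → (-1,17,13)
river: ρ → (13,9,-5)
river: ρ → (-5,11,11)
ρ-cycle length = 6 (tail of 1 descent step not counted)

6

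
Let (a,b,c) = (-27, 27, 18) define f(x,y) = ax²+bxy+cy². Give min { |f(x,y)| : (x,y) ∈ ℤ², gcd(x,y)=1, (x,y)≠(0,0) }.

river: ρ → (18,45,-9)
river: ρ → (-9,45,18)
river: ρ → (18,27,-27)
river: ρ → (-27,27,18)
closes: descent 0, river 4
min |a| on river = 9

9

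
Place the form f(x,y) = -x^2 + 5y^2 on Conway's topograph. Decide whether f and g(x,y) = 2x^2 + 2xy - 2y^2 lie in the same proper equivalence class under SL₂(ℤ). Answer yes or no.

D₁ = 20, D₂ = 20
river cycle of f (length 2): (-1, 4, 1), (1, 4, -1)
river cycle of g (length 2): (-2, 2, 2), (2, 2, -2)
cycles differ ⇒ inequivalent

no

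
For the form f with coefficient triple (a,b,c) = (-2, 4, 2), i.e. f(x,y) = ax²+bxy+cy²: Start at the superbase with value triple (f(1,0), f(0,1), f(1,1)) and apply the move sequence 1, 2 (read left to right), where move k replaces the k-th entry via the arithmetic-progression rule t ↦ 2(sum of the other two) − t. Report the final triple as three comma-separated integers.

start (-2,2,4) = (f(1,0),f(0,1),f(1,1))
replace slot 1: 2·(2+4) − (-2) = 14 → (14,2,4)
replace slot 2: 2·(14+4) − 2 = 34 → (14,34,4)

14,34,4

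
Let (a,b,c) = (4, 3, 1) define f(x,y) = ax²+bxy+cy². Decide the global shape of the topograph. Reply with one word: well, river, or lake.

D = b²−4ac = 3² − 4·4·1 = -7
D < 0 ⇒ definite ⇒ every region one sign ⇒ single well

well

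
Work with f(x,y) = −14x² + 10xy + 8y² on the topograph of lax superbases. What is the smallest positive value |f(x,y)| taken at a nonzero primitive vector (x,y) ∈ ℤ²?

river: ρ → (8,22,-2)
river: ρ → (-2,22,8)
river: ρ → (8,10,-14)
river: ρ → (-14,18,4)
river: ρ → (4,22,-4)
river: ρ → (-4,18,14)
river: ρ → (14,10,-8)
river: ρ → (-8,22,2)
river: ρ → (2,22,-8)
river: ρ → (-8,10,14)
river: ρ → (14,18,-4)
river: ρ → (-4,22,4)
river: ρ → (4,18,-14)
river: ρ → (-14,10,8)
closes: descent 0, river 14
min |a| on river = 2

2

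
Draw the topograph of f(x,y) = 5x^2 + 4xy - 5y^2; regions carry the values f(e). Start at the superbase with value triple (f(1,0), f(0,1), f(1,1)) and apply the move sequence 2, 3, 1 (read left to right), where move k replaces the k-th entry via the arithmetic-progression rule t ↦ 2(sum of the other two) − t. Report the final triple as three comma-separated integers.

start (5,-5,4) = (f(1,0),f(0,1),f(1,1))
replace slot 2: 2·(5+4) − (-5) = 23 → (5,23,4)
replace slot 3: 2·(5+23) − 4 = 52 → (5,23,52)
replace slot 1: 2·(23+52) − 5 = 145 → (145,23,52)

145,23,52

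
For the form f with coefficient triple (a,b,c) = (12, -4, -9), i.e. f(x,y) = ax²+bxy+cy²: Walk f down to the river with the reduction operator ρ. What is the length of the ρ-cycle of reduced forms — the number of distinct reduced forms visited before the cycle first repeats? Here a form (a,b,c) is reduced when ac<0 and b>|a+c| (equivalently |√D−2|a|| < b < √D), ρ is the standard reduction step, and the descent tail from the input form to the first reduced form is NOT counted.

D = 448, ⌊√D⌋ = 21
descent: ρ → (-9,4,12)  [lands on river]
river: ρ → (12,20,-1)
river: ρ → (-1,20,12)
river: ρ → (12,4,-9)
river: ρ → (-9,14,7)
river: ρ → (7,14,-9)
ρ-cycle length = 6 (tail of 1 descent step not counted)

6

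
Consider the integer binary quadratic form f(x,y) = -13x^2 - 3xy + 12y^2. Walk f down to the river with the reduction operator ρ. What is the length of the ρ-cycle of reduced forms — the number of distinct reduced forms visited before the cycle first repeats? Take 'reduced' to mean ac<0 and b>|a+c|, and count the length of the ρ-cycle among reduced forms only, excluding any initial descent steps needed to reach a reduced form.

D = 633, ⌊√D⌋ = 25
descent: ρ → (12,3,-13)  [lands on river]
river: ρ → (-13,23,2)
river: ρ → (2,25,-1)
river: ρ → (-1,25,2)
river: ρ → (2,23,-13)
river: ρ → (-13,3,12)
river: ρ → (12,21,-4)
river: ρ → (-4,19,17)
river: ρ → (17,15,-6)
river: ρ → (-6,21,8)
river: ρ → (8,11,-16)
river: ρ → (-16,21,3)
river: ρ → (3,21,-16)
river: ρ → (-16,11,8)
river: ρ → (8,21,-6)
river: ρ → (-6,15,17)
river: ρ → (17,19,-4)
river: ρ → (-4,21,12)
ρ-cycle length = 18 (tail of 1 descent step not counted)

18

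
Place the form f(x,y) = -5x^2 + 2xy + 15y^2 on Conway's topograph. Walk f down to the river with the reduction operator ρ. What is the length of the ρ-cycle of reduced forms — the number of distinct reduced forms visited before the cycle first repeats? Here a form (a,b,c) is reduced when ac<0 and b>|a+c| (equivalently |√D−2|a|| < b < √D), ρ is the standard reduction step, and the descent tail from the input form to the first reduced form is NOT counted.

D = 304, ⌊√D⌋ = 17
descent: ρ → (15,-2,-5)
descent: ρ → (-5,12,8)  [lands on river]
river: ρ → (8,4,-9)
river: ρ → (-9,14,3)
river: ρ → (3,16,-4)
river: ρ → (-4,16,3)
river: ρ → (3,14,-9)
river: ρ → (-9,4,8)
river: ρ → (8,12,-5)
river: ρ → (-5,8,12)
river: ρ → (12,16,-1)
river: ρ → (-1,16,12)
river: ρ → (12,8,-5)
ρ-cycle length = 12 (tail of 2 descent steps not counted)

12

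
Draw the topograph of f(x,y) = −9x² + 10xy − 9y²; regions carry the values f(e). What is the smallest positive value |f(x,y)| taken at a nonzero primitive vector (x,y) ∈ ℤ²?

translate: b→8 (≡-10 mod 18), so (9,-10,9)→(9,8,8)
flip: (9,8,8)→(8,-8,9)
translate: b→8 (≡-8 mod 16), so (8,-8,9)→(8,8,9)
reduced (well bottom): (8,8,9) with a≤c, −a<b≤a
well minimum |f| = |-8| = 8 (negative-definite)

8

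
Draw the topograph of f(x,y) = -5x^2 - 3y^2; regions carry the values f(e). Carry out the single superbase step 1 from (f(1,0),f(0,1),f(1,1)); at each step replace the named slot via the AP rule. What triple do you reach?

start (-5,-3,-8) = (f(1,0),f(0,1),f(1,1))
replace slot 1: 2·((-3)+(-8)) − (-5) = -17 → (-17,-3,-8)

-17,-3,-8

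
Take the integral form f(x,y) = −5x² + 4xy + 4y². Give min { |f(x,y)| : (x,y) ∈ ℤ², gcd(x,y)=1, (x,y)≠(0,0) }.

river: ρ → (4,4,-5)
river: ρ → (-5,6,3)
river: ρ → (3,6,-5)
river: ρ → (-5,4,4)
closes: descent 0, river 4
min |a| on river = 3

3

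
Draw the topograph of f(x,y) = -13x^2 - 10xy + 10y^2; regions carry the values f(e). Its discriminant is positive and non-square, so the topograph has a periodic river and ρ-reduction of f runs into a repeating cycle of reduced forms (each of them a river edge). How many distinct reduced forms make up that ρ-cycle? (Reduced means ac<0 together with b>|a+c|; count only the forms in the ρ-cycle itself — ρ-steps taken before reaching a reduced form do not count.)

D = 620, ⌊√D⌋ = 24
descent: ρ → (10,10,-13)  [lands on river]
river: ρ → (-13,16,7)
river: ρ → (7,12,-17)
river: ρ → (-17,22,2)
river: ρ → (2,22,-17)
river: ρ → (-17,12,7)
river: ρ → (7,16,-13)
river: ρ → (-13,10,10)
ρ-cycle length = 8 (tail of 1 descent step not counted)

8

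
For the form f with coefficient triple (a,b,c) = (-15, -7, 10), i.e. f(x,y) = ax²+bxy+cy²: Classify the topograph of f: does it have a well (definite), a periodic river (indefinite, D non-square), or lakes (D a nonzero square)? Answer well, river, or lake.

D = b²−4ac = (-7)² − 4·(-15)·10 = 649
D > 0 non-square ⇒ indefinite ⇒ periodic river

river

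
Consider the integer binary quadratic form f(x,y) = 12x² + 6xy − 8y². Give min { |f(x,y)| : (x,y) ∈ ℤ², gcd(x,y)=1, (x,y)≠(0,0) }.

river: ρ → (-8,10,10)
river: ρ → (10,10,-8)
river: ρ → (-8,6,12)
river: ρ → (12,18,-2)
river: ρ → (-2,18,12)
river: ρ → (12,6,-8)
closes: descent 0, river 6
min |a| on river = 2

2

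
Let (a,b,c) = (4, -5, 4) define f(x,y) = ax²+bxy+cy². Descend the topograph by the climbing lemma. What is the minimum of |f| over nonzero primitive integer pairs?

translate: b→3 (≡-5 mod 8), so (4,-5,4)→(4,3,3)
flip: (4,3,3)→(3,-3,4)
translate: b→3 (≡-3 mod 6), so (3,-3,4)→(3,3,4)
reduced (well bottom): (3,3,4) with a≤c, −a<b≤a
well minimum = a = 3

3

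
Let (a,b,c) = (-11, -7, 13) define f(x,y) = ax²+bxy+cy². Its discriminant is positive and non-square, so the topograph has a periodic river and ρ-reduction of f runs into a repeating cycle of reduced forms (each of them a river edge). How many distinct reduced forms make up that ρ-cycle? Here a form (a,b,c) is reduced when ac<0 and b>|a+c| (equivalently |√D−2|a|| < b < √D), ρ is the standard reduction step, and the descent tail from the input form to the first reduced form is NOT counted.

D = 621, ⌊√D⌋ = 24
descent: ρ → (13,7,-11)  [lands on river]
river: ρ → (-11,15,9)
river: ρ → (9,21,-5)
river: ρ → (-5,19,13)
ρ-cycle length = 4 (tail of 1 descent step not counted)

4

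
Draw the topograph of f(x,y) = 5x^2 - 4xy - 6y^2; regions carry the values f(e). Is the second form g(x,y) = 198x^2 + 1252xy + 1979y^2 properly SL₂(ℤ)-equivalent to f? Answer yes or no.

D₁ = 136, D₂ = 136
river cycle of f (length 6): (-6, 4, 5), (5, 6, -5), (-5, 4, 6), (6, 8, -3), (-3, 10, 3), (3, 8, -6)
river cycle of g (length 6): (5, 6, -5), (-5, 4, 6), (6, 8, -3), (-3, 10, 3), (3, 8, -6), (-6, 4, 5)
cycles coincide ⇒ equivalent

yes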